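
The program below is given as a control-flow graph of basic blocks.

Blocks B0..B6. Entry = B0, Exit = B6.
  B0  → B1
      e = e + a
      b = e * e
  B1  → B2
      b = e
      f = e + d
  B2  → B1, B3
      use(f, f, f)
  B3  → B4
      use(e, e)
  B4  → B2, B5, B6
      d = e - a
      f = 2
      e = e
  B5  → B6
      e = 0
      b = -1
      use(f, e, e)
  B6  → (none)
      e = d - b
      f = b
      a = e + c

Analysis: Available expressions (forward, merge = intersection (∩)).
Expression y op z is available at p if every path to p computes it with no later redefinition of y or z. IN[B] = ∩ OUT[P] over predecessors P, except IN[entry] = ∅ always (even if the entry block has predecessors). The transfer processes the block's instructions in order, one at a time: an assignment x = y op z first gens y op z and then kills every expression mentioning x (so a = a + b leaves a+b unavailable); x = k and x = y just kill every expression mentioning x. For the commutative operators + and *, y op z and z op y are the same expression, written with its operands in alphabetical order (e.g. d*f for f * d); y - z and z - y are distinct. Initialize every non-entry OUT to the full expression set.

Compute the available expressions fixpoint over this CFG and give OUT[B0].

Answer: {e*e}

Trace:
Fixpoint table:
  B0:  IN={}  OUT={e*e}
  B1:  IN={}  OUT={d+e}
  B2:  IN={}  OUT={}
  B3:  IN={}  OUT={}
  B4:  IN={}  OUT={}
  B5:  IN={}  OUT={}
  B6:  IN={}  OUT={c+e, d-b}

B0 is the boundary node: IN[B0] = {}
Applying B0's transfer function to that IN value gives OUT[B0] (row B0 above).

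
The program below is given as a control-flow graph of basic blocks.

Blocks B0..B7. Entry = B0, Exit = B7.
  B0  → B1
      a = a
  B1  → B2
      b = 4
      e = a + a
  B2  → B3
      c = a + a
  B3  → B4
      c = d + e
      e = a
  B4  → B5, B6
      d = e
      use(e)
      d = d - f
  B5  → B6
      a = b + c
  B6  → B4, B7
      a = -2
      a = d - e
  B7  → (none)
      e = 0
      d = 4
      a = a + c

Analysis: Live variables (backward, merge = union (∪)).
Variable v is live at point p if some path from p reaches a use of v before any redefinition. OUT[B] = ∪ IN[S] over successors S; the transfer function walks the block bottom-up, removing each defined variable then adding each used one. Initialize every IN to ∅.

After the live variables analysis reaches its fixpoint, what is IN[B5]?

Converged values:
  B0:  IN={a, d, f}  OUT={a, d, f}
  B1:  IN={a, d, f}  OUT={a, b, d, e, f}
  B2:  IN={a, b, d, e, f}  OUT={a, b, d, e, f}
  B3:  IN={a, b, d, e, f}  OUT={b, c, e, f}
  B4:  IN={b, c, e, f}  OUT={b, c, d, e, f}
  B5:  IN={b, c, d, e, f}  OUT={b, c, d, e, f}
  B6:  IN={b, c, d, e, f}  OUT={a, b, c, e, f}
  B7:  IN={a, c}  OUT={}

Merge at B5: OUT[B5] = IN[B6] = {b, c, d, e, f}
Applying B5's transfer function to that OUT value gives IN[B5] (row B5 above).

Answer: {b, c, d, e, f}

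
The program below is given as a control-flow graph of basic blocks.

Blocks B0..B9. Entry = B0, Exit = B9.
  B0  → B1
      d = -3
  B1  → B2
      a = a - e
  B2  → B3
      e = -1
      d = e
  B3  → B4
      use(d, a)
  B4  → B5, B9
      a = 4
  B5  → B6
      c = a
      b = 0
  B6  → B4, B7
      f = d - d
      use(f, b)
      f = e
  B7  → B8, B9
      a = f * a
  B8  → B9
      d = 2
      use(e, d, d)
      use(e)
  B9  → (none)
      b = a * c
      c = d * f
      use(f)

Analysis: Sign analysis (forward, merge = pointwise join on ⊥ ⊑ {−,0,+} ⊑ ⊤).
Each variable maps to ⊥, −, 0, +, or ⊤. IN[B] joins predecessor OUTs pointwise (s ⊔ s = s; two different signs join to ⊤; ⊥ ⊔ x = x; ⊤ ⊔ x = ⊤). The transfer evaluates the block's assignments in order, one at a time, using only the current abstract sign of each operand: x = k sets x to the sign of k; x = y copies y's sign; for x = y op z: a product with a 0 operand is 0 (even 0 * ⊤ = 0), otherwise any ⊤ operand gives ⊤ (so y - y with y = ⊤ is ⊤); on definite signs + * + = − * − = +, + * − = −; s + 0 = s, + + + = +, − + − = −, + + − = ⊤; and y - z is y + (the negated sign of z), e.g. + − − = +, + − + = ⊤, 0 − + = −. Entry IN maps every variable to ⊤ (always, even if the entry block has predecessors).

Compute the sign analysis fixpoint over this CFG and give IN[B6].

Answer: {a: +, b: 0, c: +, d: -, e: -, f: ⊤}

Trace:
Converged values:
  B0:   IN=(all ⊤)   OUT={d:-; rest ⊤}
  B1:   IN={d:-; rest ⊤}   OUT={d:-; rest ⊤}
  B2:   IN={d:-; rest ⊤}   OUT={d:-, e:-; rest ⊤}
  B3:   IN={d:-, e:-; rest ⊤}   OUT={d:-, e:-; rest ⊤}
  B4:   IN={d:-, e:-; rest ⊤}   OUT={a:+, d:-, e:-; rest ⊤}
  B5:   IN={a:+, d:-, e:-; rest ⊤}   OUT={a:+, b:0, c:+, d:-, e:-; rest ⊤}
  B6:   IN={a:+, b:0, c:+, d:-, e:-; rest ⊤}   OUT={a:+, b:0, c:+, d:-, e:-, f:-; rest ⊤}
  B7:   IN={a:+, b:0, c:+, d:-, e:-, f:-; rest ⊤}   OUT={a:-, b:0, c:+, d:-, e:-, f:-; rest ⊤}
  B8:   IN={a:-, b:0, c:+, d:-, e:-, f:-; rest ⊤}   OUT={a:-, b:0, c:+, d:+, e:-, f:-; rest ⊤}
  B9:   IN={e:-; rest ⊤}   OUT={e:-; rest ⊤}

Merge at B6: IN[B6] = OUT[B5] = {a: +, b: 0, c: +, d: -, e: -, f: ⊤}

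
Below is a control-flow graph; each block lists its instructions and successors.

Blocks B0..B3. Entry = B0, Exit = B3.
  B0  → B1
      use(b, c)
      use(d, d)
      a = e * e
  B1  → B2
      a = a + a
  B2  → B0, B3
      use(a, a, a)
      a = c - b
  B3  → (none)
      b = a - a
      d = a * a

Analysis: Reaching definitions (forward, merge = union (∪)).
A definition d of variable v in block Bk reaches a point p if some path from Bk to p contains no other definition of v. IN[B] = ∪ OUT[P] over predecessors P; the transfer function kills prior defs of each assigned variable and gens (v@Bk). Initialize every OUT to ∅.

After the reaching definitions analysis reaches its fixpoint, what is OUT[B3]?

Per-block solution:
  B0:   IN={a@B2}   OUT={a@B0}
  B1:   IN={a@B0}   OUT={a@B1}
  B2:   IN={a@B1}   OUT={a@B2}
  B3:   IN={a@B2}   OUT={a@B2, b@B3, d@B3}

Merge at B3: IN[B3] = OUT[B2] = {a@B2}
Applying B3's transfer function to that IN value gives OUT[B3] (row B3 above).

Answer: {a@B2, b@B3, d@B3}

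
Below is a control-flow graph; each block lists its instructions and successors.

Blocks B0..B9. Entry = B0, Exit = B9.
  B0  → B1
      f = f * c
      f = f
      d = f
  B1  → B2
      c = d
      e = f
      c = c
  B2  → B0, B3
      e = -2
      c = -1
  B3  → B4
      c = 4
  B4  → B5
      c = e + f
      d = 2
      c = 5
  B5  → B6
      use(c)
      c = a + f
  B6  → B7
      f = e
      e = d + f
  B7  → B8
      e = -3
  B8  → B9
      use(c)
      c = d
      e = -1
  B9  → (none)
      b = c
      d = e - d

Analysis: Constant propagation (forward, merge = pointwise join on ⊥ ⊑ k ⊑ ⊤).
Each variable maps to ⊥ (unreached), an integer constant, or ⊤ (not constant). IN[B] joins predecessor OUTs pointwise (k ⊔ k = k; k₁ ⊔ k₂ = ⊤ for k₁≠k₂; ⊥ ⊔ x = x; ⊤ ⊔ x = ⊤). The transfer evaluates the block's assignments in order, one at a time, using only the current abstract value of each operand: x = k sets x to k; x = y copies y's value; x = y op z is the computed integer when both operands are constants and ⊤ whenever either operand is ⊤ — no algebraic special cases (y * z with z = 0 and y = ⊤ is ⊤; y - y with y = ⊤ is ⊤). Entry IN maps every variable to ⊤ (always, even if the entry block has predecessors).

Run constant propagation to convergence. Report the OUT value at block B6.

Answer: {a: ⊤, b: ⊤, c: ⊤, d: 2, e: 0, f: -2}

Working:
Converged values:
  B0:  IN=(all ⊤)  OUT=(all ⊤)
  B1:  IN=(all ⊤)  OUT=(all ⊤)
  B2:  IN=(all ⊤)  OUT={c:-1, e:-2; rest ⊤}
  B3:  IN={c:-1, e:-2; rest ⊤}  OUT={c:4, e:-2; rest ⊤}
  B4:  IN={c:4, e:-2; rest ⊤}  OUT={c:5, d:2, e:-2; rest ⊤}
  B5:  IN={c:5, d:2, e:-2; rest ⊤}  OUT={d:2, e:-2; rest ⊤}
  B6:  IN={d:2, e:-2; rest ⊤}  OUT={d:2, e:0, f:-2; rest ⊤}
  B7:  IN={d:2, e:0, f:-2; rest ⊤}  OUT={d:2, e:-3, f:-2; rest ⊤}
  B8:  IN={d:2, e:-3, f:-2; rest ⊤}  OUT={c:2, d:2, e:-1, f:-2; rest ⊤}
  B9:  IN={c:2, d:2, e:-1, f:-2; rest ⊤}  OUT={b:2, c:2, d:-3, e:-1, f:-2; rest ⊤}

Merge at B6: IN[B6] = OUT[B5] = {a: ⊤, b: ⊤, c: ⊤, d: 2, e: -2, f: ⊤}
Applying B6's transfer function to that IN value gives OUT[B6] (row B6 above).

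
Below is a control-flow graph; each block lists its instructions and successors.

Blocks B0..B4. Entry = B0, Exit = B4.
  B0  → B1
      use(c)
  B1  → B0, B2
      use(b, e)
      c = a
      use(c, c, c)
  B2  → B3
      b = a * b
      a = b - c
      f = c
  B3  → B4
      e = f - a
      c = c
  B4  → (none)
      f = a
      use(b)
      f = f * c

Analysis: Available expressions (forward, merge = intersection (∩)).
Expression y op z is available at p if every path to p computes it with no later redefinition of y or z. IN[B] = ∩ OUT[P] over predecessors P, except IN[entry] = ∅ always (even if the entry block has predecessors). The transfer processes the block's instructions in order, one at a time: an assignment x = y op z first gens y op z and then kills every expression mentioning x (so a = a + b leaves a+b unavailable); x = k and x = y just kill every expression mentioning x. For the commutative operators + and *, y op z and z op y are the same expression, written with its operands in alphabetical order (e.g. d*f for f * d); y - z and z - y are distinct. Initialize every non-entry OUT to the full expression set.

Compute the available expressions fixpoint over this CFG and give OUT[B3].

Fixpoint table:
  B0:   IN={}   OUT={}
  B1:   IN={}   OUT={}
  B2:   IN={}   OUT={b-c}
  B3:   IN={b-c}   OUT={f-a}
  B4:   IN={f-a}   OUT={}

Merge at B3: IN[B3] = OUT[B2] = {b-c}
Applying B3's transfer function to that IN value gives OUT[B3] (row B3 above).

Answer: {f-a}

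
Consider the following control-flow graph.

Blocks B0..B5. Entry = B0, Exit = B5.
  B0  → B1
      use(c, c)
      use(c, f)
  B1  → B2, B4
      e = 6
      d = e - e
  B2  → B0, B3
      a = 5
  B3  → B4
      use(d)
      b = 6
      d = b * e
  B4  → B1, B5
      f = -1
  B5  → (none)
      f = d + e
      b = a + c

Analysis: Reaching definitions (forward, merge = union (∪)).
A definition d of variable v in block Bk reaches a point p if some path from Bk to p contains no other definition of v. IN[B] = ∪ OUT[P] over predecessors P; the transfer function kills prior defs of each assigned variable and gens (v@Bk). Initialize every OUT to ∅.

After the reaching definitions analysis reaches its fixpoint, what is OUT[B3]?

Answer: {a@B2, b@B3, d@B3, e@B1, f@B4}

Derivation:
Per-block solution:
  B0:  IN={a@B2, b@B3, d@B1, e@B1, f@B4}  OUT={a@B2, b@B3, d@B1, e@B1, f@B4}
  B1:  IN={a@B2, b@B3, d@B1, d@B3, e@B1, f@B4}  OUT={a@B2, b@B3, d@B1, e@B1, f@B4}
  B2:  IN={a@B2, b@B3, d@B1, e@B1, f@B4}  OUT={a@B2, b@B3, d@B1, e@B1, f@B4}
  B3:  IN={a@B2, b@B3, d@B1, e@B1, f@B4}  OUT={a@B2, b@B3, d@B3, e@B1, f@B4}
  B4:  IN={a@B2, b@B3, d@B1, d@B3, e@B1, f@B4}  OUT={a@B2, b@B3, d@B1, d@B3, e@B1, f@B4}
  B5:  IN={a@B2, b@B3, d@B1, d@B3, e@B1, f@B4}  OUT={a@B2, b@B5, d@B1, d@B3, e@B1, f@B5}

Merge at B3: IN[B3] = OUT[B2] = {a@B2, b@B3, d@B1, e@B1, f@B4}
Applying B3's transfer function to that IN value gives OUT[B3] (row B3 above).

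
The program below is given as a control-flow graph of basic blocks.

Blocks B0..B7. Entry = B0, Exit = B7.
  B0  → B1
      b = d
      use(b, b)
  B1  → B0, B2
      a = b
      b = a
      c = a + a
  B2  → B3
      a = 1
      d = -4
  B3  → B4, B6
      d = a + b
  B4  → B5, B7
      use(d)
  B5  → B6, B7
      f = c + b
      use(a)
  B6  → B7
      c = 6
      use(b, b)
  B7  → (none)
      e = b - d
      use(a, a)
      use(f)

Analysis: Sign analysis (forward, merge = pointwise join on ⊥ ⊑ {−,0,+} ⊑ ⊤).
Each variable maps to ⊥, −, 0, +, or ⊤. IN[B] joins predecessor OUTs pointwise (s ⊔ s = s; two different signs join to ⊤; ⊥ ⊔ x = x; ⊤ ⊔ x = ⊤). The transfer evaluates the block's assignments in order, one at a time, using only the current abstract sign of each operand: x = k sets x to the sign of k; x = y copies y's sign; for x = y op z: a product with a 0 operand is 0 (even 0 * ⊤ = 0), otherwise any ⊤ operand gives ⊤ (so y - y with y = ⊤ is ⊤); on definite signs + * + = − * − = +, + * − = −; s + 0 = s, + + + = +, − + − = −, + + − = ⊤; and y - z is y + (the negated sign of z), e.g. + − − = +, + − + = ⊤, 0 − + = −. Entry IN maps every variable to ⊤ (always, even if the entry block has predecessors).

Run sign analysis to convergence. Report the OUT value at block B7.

Answer: {a: +, b: ⊤, c: ⊤, d: ⊤, e: ⊤, f: ⊤}

Derivation:
Per-block solution:
  B0:  IN=(all ⊤)  OUT=(all ⊤)
  B1:  IN=(all ⊤)  OUT=(all ⊤)
  B2:  IN=(all ⊤)  OUT={a:+, d:-; rest ⊤}
  B3:  IN={a:+, d:-; rest ⊤}  OUT={a:+; rest ⊤}
  B4:  IN={a:+; rest ⊤}  OUT={a:+; rest ⊤}
  B5:  IN={a:+; rest ⊤}  OUT={a:+; rest ⊤}
  B6:  IN={a:+; rest ⊤}  OUT={a:+, c:+; rest ⊤}
  B7:  IN={a:+; rest ⊤}  OUT={a:+; rest ⊤}

Merge at B7: IN[B7] = OUT[B4] ⊔ OUT[B5] ⊔ OUT[B6] = {a: +, b: ⊤, c: ⊤, d: ⊤, e: ⊤, f: ⊤}
Applying B7's transfer function to that IN value gives OUT[B7] (row B7 above).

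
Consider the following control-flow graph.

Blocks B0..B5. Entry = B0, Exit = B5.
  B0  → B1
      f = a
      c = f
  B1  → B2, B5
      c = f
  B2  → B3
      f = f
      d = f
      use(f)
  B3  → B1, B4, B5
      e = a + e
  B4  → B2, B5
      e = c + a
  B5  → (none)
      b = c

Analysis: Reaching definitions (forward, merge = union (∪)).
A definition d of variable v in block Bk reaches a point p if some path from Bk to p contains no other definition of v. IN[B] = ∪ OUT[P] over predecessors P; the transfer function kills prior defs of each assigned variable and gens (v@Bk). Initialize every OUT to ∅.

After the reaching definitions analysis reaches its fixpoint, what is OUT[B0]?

Converged values:
  B0:   IN={}   OUT={c@B0, f@B0}
  B1:   IN={c@B0, c@B1, d@B2, e@B3, f@B0, f@B2}   OUT={c@B1, d@B2, e@B3, f@B0, f@B2}
  B2:   IN={c@B1, d@B2, e@B3, e@B4, f@B0, f@B2}   OUT={c@B1, d@B2, e@B3, e@B4, f@B2}
  B3:   IN={c@B1, d@B2, e@B3, e@B4, f@B2}   OUT={c@B1, d@B2, e@B3, f@B2}
  B4:   IN={c@B1, d@B2, e@B3, f@B2}   OUT={c@B1, d@B2, e@B4, f@B2}
  B5:   IN={c@B1, d@B2, e@B3, e@B4, f@B0, f@B2}   OUT={b@B5, c@B1, d@B2, e@B3, e@B4, f@B0, f@B2}

B0 is the boundary node: IN[B0] = {}
Applying B0's transfer function to that IN value gives OUT[B0] (row B0 above).

Answer: {c@B0, f@B0}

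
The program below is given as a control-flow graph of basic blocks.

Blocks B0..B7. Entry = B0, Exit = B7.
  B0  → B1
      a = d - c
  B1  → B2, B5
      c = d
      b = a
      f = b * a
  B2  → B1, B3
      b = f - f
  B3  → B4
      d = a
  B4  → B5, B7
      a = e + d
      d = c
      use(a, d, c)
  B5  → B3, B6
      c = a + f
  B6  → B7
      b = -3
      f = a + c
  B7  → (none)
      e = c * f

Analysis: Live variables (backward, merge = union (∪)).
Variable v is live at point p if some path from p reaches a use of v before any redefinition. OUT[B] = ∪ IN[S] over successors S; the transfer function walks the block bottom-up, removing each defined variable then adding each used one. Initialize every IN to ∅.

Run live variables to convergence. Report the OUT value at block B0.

Answer: {a, d, e}

Derivation:
Per-block solution:
  B0:  IN={c, d, e}  OUT={a, d, e}
  B1:  IN={a, d, e}  OUT={a, c, d, e, f}
  B2:  IN={a, c, d, e, f}  OUT={a, c, d, e, f}
  B3:  IN={a, c, e, f}  OUT={c, d, e, f}
  B4:  IN={c, d, e, f}  OUT={a, c, e, f}
  B5:  IN={a, e, f}  OUT={a, c, e, f}
  B6:  IN={a, c}  OUT={c, f}
  B7:  IN={c, f}  OUT={}

Merge at B0: OUT[B0] = IN[B1] = {a, d, e}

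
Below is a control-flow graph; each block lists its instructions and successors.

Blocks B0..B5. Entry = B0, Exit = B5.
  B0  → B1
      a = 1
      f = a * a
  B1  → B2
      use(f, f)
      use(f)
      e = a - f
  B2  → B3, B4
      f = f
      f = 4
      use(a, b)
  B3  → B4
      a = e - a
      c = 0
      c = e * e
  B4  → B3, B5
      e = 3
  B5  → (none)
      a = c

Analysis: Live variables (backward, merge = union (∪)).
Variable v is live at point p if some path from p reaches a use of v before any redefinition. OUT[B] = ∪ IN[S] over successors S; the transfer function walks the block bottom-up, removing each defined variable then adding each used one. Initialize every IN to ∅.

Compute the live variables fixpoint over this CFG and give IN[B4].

Answer: {a, c}

Trace:
Per-block solution:
  B0:  IN={b, c}  OUT={a, b, c, f}
  B1:  IN={a, b, c, f}  OUT={a, b, c, e, f}
  B2:  IN={a, b, c, e, f}  OUT={a, c, e}
  B3:  IN={a, e}  OUT={a, c}
  B4:  IN={a, c}  OUT={a, c, e}
  B5:  IN={c}  OUT={}

Merge at B4: OUT[B4] = IN[B3] ⊔ IN[B5] = {a, c, e}
Applying B4's transfer function to that OUT value gives IN[B4] (row B4 above).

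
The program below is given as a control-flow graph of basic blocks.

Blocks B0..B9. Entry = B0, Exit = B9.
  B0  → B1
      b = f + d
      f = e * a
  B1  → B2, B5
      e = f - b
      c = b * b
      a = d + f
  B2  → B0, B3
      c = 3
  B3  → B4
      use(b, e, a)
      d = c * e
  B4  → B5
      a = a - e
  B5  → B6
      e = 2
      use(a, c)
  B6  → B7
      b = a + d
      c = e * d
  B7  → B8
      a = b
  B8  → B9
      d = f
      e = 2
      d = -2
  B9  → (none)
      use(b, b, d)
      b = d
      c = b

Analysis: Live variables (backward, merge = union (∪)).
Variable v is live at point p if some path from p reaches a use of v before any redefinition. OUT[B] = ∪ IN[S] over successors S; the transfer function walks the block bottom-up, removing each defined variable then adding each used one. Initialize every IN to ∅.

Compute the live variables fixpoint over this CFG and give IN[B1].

Answer: {b, d, f}

Working:
Per-block solution:
  B0:  IN={a, d, e, f}  OUT={b, d, f}
  B1:  IN={b, d, f}  OUT={a, b, c, d, e, f}
  B2:  IN={a, b, d, e, f}  OUT={a, b, c, d, e, f}
  B3:  IN={a, b, c, e, f}  OUT={a, c, d, e, f}
  B4:  IN={a, c, d, e, f}  OUT={a, c, d, f}
  B5:  IN={a, c, d, f}  OUT={a, d, e, f}
  B6:  IN={a, d, e, f}  OUT={b, f}
  B7:  IN={b, f}  OUT={b, f}
  B8:  IN={b, f}  OUT={b, d}
  B9:  IN={b, d}  OUT={}

Merge at B1: OUT[B1] = IN[B2] ⊔ IN[B5] = {a, b, c, d, e, f}
Applying B1's transfer function to that OUT value gives IN[B1] (row B1 above).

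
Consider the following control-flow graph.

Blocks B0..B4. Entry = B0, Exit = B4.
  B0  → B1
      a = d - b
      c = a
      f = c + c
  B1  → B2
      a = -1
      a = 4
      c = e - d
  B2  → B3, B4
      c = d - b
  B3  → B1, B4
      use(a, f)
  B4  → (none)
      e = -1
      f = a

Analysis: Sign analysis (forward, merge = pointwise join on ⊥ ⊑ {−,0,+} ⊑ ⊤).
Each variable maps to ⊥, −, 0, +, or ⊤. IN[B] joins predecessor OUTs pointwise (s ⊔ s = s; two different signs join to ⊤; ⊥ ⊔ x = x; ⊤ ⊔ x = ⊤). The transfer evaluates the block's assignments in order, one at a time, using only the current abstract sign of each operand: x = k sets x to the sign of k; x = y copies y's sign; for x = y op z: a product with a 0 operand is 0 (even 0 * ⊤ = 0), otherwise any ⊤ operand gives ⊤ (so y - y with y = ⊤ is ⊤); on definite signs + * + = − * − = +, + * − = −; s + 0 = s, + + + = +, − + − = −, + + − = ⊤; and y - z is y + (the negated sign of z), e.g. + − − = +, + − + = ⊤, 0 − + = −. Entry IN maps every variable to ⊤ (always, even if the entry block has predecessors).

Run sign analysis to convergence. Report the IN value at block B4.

Per-block solution:
  B0:   IN=(all ⊤)   OUT=(all ⊤)
  B1:   IN=(all ⊤)   OUT={a:+; rest ⊤}
  B2:   IN={a:+; rest ⊤}   OUT={a:+; rest ⊤}
  B3:   IN={a:+; rest ⊤}   OUT={a:+; rest ⊤}
  B4:   IN={a:+; rest ⊤}   OUT={a:+, e:-, f:+; rest ⊤}

Merge at B4: IN[B4] = OUT[B2] ⊔ OUT[B3] = {a: +, b: ⊤, c: ⊤, d: ⊤, e: ⊤, f: ⊤}

Answer: {a: +, b: ⊤, c: ⊤, d: ⊤, e: ⊤, f: ⊤}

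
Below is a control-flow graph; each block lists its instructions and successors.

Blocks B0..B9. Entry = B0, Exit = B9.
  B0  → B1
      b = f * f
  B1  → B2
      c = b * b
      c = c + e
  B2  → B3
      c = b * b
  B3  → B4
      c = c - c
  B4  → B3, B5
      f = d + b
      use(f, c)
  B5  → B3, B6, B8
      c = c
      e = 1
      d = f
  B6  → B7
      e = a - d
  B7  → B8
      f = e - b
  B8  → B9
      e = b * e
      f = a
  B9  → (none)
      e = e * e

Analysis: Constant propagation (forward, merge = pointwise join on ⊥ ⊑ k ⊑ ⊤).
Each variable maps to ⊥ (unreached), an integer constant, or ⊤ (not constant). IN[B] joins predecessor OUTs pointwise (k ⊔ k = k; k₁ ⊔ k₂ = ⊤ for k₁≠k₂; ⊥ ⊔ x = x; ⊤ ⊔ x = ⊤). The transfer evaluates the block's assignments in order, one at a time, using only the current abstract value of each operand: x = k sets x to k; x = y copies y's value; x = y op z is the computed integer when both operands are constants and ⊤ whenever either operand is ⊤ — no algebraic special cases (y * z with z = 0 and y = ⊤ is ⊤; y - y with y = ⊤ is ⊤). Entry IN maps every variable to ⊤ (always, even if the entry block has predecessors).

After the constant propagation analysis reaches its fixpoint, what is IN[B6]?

Answer: {a: ⊤, b: ⊤, c: ⊤, d: ⊤, e: 1, f: ⊤}

Working:
Per-block solution:
  B0: | IN=(all ⊤) | OUT=(all ⊤)
  B1: | IN=(all ⊤) | OUT=(all ⊤)
  B2: | IN=(all ⊤) | OUT=(all ⊤)
  B3: | IN=(all ⊤) | OUT=(all ⊤)
  B4: | IN=(all ⊤) | OUT=(all ⊤)
  B5: | IN=(all ⊤) | OUT={e:1; rest ⊤}
  B6: | IN={e:1; rest ⊤} | OUT=(all ⊤)
  B7: | IN=(all ⊤) | OUT=(all ⊤)
  B8: | IN=(all ⊤) | OUT=(all ⊤)
  B9: | IN=(all ⊤) | OUT=(all ⊤)

Merge at B6: IN[B6] = OUT[B5] = {a: ⊤, b: ⊤, c: ⊤, d: ⊤, e: 1, f: ⊤}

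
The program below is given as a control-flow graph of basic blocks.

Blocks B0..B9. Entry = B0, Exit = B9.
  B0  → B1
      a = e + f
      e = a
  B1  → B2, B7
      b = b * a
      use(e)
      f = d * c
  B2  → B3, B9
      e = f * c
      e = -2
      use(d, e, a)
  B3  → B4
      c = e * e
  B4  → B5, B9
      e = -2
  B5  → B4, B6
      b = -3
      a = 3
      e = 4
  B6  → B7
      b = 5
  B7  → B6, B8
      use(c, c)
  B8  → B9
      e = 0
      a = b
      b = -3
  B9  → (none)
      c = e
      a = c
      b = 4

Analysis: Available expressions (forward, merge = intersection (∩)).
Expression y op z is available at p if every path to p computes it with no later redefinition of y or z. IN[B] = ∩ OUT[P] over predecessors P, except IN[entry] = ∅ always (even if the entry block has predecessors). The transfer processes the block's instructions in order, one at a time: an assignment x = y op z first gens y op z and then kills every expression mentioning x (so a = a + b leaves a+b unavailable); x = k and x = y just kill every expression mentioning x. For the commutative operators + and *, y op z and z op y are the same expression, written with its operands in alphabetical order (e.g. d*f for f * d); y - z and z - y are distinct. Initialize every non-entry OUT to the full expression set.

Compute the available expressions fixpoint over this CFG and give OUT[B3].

Answer: {e*e}

Derivation:
Converged values:
  B0:  IN={}  OUT={}
  B1:  IN={}  OUT={c*d}
  B2:  IN={c*d}  OUT={c*d, c*f}
  B3:  IN={c*d, c*f}  OUT={e*e}
  B4:  IN={}  OUT={}
  B5:  IN={}  OUT={}
  B6:  IN={}  OUT={}
  B7:  IN={}  OUT={}
  B8:  IN={}  OUT={}
  B9:  IN={}  OUT={}

Merge at B3: IN[B3] = OUT[B2] = {c*d, c*f}
Applying B3's transfer function to that IN value gives OUT[B3] (row B3 above).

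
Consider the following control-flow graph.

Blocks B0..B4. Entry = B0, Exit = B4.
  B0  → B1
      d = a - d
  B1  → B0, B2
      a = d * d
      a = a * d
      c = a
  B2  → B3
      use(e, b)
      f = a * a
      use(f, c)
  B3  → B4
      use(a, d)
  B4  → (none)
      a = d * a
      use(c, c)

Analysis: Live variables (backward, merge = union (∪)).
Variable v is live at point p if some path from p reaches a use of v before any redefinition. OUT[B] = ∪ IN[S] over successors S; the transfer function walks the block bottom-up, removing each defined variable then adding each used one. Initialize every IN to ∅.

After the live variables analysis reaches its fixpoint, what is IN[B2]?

Converged values:
  B0:  IN={a, b, d, e}  OUT={b, d, e}
  B1:  IN={b, d, e}  OUT={a, b, c, d, e}
  B2:  IN={a, b, c, d, e}  OUT={a, c, d}
  B3:  IN={a, c, d}  OUT={a, c, d}
  B4:  IN={a, c, d}  OUT={}

Merge at B2: OUT[B2] = IN[B3] = {a, c, d}
Applying B2's transfer function to that OUT value gives IN[B2] (row B2 above).

Answer: {a, b, c, d, e}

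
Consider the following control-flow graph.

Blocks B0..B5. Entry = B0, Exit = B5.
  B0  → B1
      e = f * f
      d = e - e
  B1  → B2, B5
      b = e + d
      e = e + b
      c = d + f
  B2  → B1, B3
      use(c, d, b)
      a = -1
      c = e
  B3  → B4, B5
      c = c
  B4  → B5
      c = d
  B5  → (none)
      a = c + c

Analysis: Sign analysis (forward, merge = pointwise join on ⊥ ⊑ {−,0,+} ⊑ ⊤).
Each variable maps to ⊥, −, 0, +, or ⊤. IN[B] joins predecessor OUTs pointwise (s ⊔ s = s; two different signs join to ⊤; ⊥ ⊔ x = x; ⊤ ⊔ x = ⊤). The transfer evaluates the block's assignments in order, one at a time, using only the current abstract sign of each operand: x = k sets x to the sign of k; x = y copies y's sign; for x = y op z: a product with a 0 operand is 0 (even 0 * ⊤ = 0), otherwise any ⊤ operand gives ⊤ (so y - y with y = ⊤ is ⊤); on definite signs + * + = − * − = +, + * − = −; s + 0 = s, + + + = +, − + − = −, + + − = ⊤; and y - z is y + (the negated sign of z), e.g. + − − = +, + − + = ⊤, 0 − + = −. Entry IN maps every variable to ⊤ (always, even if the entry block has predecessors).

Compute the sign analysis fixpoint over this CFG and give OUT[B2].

Fixpoint table:
  B0:  IN=(all ⊤)  OUT=(all ⊤)
  B1:  IN=(all ⊤)  OUT=(all ⊤)
  B2:  IN=(all ⊤)  OUT={a:-; rest ⊤}
  B3:  IN={a:-; rest ⊤}  OUT={a:-; rest ⊤}
  B4:  IN={a:-; rest ⊤}  OUT={a:-; rest ⊤}
  B5:  IN=(all ⊤)  OUT=(all ⊤)

Merge at B2: IN[B2] = OUT[B1] = {a: ⊤, b: ⊤, c: ⊤, d: ⊤, e: ⊤, f: ⊤}
Applying B2's transfer function to that IN value gives OUT[B2] (row B2 above).

Answer: {a: -, b: ⊤, c: ⊤, d: ⊤, e: ⊤, f: ⊤}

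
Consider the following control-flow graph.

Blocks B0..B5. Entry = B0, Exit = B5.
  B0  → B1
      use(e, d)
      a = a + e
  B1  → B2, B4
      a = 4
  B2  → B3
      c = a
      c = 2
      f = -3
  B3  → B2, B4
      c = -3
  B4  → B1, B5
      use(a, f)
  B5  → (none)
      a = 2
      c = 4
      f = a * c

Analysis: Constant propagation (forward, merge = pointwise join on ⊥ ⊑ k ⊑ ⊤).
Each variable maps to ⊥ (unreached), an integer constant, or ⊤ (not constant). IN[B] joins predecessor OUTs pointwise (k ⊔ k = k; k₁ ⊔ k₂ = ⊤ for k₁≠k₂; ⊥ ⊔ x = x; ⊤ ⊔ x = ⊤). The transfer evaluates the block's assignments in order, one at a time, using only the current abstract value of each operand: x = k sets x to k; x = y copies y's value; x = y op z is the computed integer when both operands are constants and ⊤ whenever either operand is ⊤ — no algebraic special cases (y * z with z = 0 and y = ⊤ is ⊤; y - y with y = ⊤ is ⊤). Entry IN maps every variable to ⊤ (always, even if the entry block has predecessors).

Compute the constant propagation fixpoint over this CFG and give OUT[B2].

Answer: {a: 4, b: ⊤, c: 2, d: ⊤, e: ⊤, f: -3}

Derivation:
Fixpoint table:
  B0:  IN=(all ⊤)  OUT=(all ⊤)
  B1:  IN=(all ⊤)  OUT={a:4; rest ⊤}
  B2:  IN={a:4; rest ⊤}  OUT={a:4, c:2, f:-3; rest ⊤}
  B3:  IN={a:4, c:2, f:-3; rest ⊤}  OUT={a:4, c:-3, f:-3; rest ⊤}
  B4:  IN={a:4; rest ⊤}  OUT={a:4; rest ⊤}
  B5:  IN={a:4; rest ⊤}  OUT={a:2, c:4, f:8; rest ⊤}

Merge at B2: IN[B2] = OUT[B1] ⊔ OUT[B3] = {a: 4, b: ⊤, c: ⊤, d: ⊤, e: ⊤, f: ⊤}
Applying B2's transfer function to that IN value gives OUT[B2] (row B2 above).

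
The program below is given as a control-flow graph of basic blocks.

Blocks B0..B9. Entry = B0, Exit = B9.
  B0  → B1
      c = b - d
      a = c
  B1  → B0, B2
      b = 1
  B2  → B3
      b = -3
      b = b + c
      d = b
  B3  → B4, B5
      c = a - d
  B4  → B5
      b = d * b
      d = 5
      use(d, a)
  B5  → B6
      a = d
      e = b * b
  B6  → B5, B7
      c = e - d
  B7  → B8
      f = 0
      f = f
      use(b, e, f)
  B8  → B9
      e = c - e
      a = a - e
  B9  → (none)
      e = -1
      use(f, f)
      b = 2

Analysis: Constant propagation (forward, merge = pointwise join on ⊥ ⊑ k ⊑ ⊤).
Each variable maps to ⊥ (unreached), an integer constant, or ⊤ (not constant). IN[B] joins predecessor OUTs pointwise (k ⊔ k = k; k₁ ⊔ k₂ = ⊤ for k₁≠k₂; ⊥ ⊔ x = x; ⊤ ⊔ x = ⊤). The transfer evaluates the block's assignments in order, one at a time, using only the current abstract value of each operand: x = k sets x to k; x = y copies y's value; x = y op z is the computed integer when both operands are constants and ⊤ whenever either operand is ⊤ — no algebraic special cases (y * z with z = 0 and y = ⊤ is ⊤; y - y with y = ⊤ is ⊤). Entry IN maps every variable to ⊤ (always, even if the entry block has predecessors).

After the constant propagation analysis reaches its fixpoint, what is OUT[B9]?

Answer: {a: ⊤, b: 2, c: ⊤, d: ⊤, e: -1, f: 0}

Working:
Fixpoint table:
  B0:  IN=(all ⊤)  OUT=(all ⊤)
  B1:  IN=(all ⊤)  OUT={b:1; rest ⊤}
  B2:  IN={b:1; rest ⊤}  OUT=(all ⊤)
  B3:  IN=(all ⊤)  OUT=(all ⊤)
  B4:  IN=(all ⊤)  OUT={d:5; rest ⊤}
  B5:  IN=(all ⊤)  OUT=(all ⊤)
  B6:  IN=(all ⊤)  OUT=(all ⊤)
  B7:  IN=(all ⊤)  OUT={f:0; rest ⊤}
  B8:  IN={f:0; rest ⊤}  OUT={f:0; rest ⊤}
  B9:  IN={f:0; rest ⊤}  OUT={b:2, e:-1, f:0; rest ⊤}

Merge at B9: IN[B9] = OUT[B8] = {a: ⊤, b: ⊤, c: ⊤, d: ⊤, e: ⊤, f: 0}
Applying B9's transfer function to that IN value gives OUT[B9] (row B9 above).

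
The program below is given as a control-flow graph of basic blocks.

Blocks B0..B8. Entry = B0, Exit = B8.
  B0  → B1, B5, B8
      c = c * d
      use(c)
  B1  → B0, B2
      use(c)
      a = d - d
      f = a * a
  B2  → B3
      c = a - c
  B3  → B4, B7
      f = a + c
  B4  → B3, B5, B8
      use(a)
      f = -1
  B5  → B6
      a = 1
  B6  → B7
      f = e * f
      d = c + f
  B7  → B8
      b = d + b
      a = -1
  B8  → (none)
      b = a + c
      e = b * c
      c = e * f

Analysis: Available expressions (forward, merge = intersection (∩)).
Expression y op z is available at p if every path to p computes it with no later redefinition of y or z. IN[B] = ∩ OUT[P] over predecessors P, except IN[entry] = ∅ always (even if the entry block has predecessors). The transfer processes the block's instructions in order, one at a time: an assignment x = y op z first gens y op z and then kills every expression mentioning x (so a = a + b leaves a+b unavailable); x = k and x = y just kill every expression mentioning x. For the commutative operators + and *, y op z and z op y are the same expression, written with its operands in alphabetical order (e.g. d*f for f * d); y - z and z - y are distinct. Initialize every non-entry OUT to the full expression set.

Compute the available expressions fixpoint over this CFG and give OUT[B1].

Answer: {a*a, d-d}

Trace:
Converged values:
  B0: | IN={} | OUT={}
  B1: | IN={} | OUT={a*a, d-d}
  B2: | IN={a*a, d-d} | OUT={a*a, d-d}
  B3: | IN={a*a, d-d} | OUT={a*a, a+c, d-d}
  B4: | IN={a*a, a+c, d-d} | OUT={a*a, a+c, d-d}
  B5: | IN={} | OUT={}
  B6: | IN={} | OUT={c+f}
  B7: | IN={} | OUT={}
  B8: | IN={} | OUT={e*f}

Merge at B1: IN[B1] = OUT[B0] = {}
Applying B1's transfer function to that IN value gives OUT[B1] (row B1 above).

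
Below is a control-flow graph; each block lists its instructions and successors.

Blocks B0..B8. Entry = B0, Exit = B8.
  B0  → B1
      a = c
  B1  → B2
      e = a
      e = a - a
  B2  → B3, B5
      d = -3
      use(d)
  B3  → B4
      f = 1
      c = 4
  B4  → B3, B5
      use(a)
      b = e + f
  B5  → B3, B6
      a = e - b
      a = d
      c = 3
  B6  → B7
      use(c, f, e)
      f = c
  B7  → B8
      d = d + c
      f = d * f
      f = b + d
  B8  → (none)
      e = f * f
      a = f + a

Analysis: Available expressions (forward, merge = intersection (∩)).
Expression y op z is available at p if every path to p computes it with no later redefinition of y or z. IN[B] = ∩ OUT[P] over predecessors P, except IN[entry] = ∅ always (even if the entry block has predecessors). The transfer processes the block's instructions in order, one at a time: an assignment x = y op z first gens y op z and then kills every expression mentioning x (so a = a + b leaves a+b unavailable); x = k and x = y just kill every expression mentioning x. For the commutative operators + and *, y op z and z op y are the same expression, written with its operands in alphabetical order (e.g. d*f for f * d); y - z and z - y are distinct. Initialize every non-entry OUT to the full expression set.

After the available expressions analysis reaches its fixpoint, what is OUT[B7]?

Answer: {b+d, e-b}

Trace:
Converged values:
  B0: | IN={} | OUT={}
  B1: | IN={} | OUT={a-a}
  B2: | IN={a-a} | OUT={a-a}
  B3: | IN={} | OUT={}
  B4: | IN={} | OUT={e+f}
  B5: | IN={} | OUT={e-b}
  B6: | IN={e-b} | OUT={e-b}
  B7: | IN={e-b} | OUT={b+d, e-b}
  B8: | IN={b+d, e-b} | OUT={b+d, f*f}

Merge at B7: IN[B7] = OUT[B6] = {e-b}
Applying B7's transfer function to that IN value gives OUT[B7] (row B7 above).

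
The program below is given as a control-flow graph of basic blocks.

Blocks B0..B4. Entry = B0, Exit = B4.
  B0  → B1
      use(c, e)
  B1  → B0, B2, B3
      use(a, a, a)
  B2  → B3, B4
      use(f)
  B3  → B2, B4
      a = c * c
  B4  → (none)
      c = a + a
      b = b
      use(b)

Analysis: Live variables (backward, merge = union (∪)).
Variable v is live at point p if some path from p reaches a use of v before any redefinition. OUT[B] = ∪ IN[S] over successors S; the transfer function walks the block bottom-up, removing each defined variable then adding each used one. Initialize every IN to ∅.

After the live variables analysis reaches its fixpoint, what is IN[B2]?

Per-block solution:
  B0:  IN={a, b, c, e, f}  OUT={a, b, c, e, f}
  B1:  IN={a, b, c, e, f}  OUT={a, b, c, e, f}
  B2:  IN={a, b, c, f}  OUT={a, b, c, f}
  B3:  IN={b, c, f}  OUT={a, b, c, f}
  B4:  IN={a, b}  OUT={}

Merge at B2: OUT[B2] = IN[B3] ⊔ IN[B4] = {a, b, c, f}
Applying B2's transfer function to that OUT value gives IN[B2] (row B2 above).

Answer: {a, b, c, f}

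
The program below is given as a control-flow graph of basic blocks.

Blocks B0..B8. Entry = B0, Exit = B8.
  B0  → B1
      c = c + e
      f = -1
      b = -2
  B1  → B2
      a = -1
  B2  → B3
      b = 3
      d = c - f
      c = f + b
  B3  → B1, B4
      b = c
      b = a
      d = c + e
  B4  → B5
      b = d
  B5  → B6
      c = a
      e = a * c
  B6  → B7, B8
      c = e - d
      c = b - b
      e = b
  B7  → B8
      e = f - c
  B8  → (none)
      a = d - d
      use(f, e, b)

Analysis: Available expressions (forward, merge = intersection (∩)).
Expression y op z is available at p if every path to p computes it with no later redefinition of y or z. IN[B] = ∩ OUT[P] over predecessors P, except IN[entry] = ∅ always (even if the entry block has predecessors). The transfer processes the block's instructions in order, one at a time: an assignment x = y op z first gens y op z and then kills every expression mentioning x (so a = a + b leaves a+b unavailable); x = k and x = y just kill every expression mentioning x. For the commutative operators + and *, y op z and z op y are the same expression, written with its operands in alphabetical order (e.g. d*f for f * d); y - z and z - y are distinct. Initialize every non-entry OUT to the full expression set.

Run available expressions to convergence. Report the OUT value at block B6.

Answer: {b-b}

Derivation:
Fixpoint table:
  B0:  IN={}  OUT={}
  B1:  IN={}  OUT={}
  B2:  IN={}  OUT={b+f}
  B3:  IN={b+f}  OUT={c+e}
  B4:  IN={c+e}  OUT={c+e}
  B5:  IN={c+e}  OUT={a*c}
  B6:  IN={a*c}  OUT={b-b}
  B7:  IN={b-b}  OUT={b-b, f-c}
  B8:  IN={b-b}  OUT={b-b, d-d}

Merge at B6: IN[B6] = OUT[B5] = {a*c}
Applying B6's transfer function to that IN value gives OUT[B6] (row B6 above).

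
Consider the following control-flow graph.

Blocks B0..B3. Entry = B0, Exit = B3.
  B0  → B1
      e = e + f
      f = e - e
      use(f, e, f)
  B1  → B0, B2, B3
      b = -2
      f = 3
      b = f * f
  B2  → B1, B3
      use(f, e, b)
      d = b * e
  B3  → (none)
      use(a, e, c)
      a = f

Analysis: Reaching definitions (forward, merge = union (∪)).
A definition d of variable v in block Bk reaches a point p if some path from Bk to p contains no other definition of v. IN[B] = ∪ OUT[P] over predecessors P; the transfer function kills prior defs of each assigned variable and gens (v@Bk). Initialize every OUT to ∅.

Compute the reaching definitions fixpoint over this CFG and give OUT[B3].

Fixpoint table:
  B0:   IN={b@B1, d@B2, e@B0, f@B1}   OUT={b@B1, d@B2, e@B0, f@B0}
  B1:   IN={b@B1, d@B2, e@B0, f@B0, f@B1}   OUT={b@B1, d@B2, e@B0, f@B1}
  B2:   IN={b@B1, d@B2, e@B0, f@B1}   OUT={b@B1, d@B2, e@B0, f@B1}
  B3:   IN={b@B1, d@B2, e@B0, f@B1}   OUT={a@B3, b@B1, d@B2, e@B0, f@B1}

Merge at B3: IN[B3] = OUT[B1] ⊔ OUT[B2] = {b@B1, d@B2, e@B0, f@B1}
Applying B3's transfer function to that IN value gives OUT[B3] (row B3 above).

Answer: {a@B3, b@B1, d@B2, e@B0, f@B1}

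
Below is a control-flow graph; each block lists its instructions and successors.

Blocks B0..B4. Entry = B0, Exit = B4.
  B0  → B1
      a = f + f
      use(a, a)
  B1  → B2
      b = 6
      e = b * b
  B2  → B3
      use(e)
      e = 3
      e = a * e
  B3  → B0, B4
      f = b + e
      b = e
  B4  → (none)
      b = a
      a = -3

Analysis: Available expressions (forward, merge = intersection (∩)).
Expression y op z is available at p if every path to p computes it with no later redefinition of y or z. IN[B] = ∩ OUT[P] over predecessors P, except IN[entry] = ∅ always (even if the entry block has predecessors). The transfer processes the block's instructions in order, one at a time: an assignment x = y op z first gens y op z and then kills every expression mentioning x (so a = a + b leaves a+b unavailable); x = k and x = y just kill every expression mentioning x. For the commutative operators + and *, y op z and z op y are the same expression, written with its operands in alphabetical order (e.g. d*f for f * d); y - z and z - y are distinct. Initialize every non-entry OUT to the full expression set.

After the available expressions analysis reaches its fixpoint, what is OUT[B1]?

Answer: {b*b, f+f}

Working:
Converged values:
  B0:  IN={}  OUT={f+f}
  B1:  IN={f+f}  OUT={b*b, f+f}
  B2:  IN={b*b, f+f}  OUT={b*b, f+f}
  B3:  IN={b*b, f+f}  OUT={}
  B4:  IN={}  OUT={}

Merge at B1: IN[B1] = OUT[B0] = {f+f}
Applying B1's transfer function to that IN value gives OUT[B1] (row B1 above).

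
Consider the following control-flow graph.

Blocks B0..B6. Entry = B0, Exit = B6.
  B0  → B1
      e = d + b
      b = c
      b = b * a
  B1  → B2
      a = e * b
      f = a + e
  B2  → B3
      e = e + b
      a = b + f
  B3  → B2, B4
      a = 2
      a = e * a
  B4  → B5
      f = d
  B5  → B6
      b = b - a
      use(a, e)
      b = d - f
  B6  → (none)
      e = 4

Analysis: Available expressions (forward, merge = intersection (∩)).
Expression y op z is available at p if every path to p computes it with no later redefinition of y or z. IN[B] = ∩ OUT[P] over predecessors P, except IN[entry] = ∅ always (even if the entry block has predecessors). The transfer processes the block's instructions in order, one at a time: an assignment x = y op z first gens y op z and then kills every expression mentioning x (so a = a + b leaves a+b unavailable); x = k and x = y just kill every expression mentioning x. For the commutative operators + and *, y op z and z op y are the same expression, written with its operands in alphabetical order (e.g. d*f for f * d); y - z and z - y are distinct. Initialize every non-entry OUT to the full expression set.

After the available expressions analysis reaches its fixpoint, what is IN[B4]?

Answer: {b+f}

Working:
Converged values:
  B0:   IN={}   OUT={}
  B1:   IN={}   OUT={a+e, b*e}
  B2:   IN={}   OUT={b+f}
  B3:   IN={b+f}   OUT={b+f}
  B4:   IN={b+f}   OUT={}
  B5:   IN={}   OUT={d-f}
  B6:   IN={d-f}   OUT={d-f}

Merge at B4: IN[B4] = OUT[B3] = {b+f}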